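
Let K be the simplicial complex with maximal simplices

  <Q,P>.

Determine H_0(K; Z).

H_0 ≅ Z.

Fix the vertex order P < Q and write every simplex with vertices in increasing order. Then dim K = 1 and the simplices of K are:

  0-simplices (2): P, Q
  1-simplices (1): PQ

so the chain groups are C_0 ≅ Z^2, C_1 ≅ Z^1.

The boundary map ∂_1: C_1 → C_0 sends each edge [p,q] (with p < q) to q − p.
As a 2×1 matrix over Z this has rank 1, with invariant factors (1).

Computing H_k = (kernel of ∂_k) / (image of ∂_{k+1}):

  H_0: rank C_0 − rank ∂_1 = 2 − 1 = 1, and the invariant factors of ∂_1 are all 1, so H_0 = Z.

(K is a triangulation of the 1-simplex.)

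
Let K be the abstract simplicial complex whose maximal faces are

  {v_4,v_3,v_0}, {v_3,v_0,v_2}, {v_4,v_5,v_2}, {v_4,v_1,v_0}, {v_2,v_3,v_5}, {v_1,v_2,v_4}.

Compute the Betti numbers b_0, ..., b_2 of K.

b_0 = 1, b_1 = 1, b_2 = 0.

We work with the vertex ordering v_0 < v_1 < v_2 < v_3 < v_4 < v_5. The simplices of K, each written with vertices in increasing order, are:

  0-simplices (6): [v_0], [v_1], [v_2], [v_3], [v_4], [v_5]
  1-simplices (12): [v_0,v_1], [v_0,v_2], [v_0,v_3], [v_0,v_4], [v_1,v_2], [v_1,v_4], [v_2,v_3], [v_2,v_4], [v_2,v_5], [v_3,v_4], [v_3,v_5], [v_4,v_5]
  2-simplices (6): [v_0,v_1,v_4], [v_0,v_2,v_3], [v_0,v_3,v_4], [v_1,v_2,v_4], [v_2,v_3,v_5], [v_2,v_4,v_5]

Hence C_0 ≅ Z^6, C_1 ≅ Z^12, C_2 ≅ Z^6.

The boundary map ∂_1: C_1 → C_0 maps an edge to its endpoints' difference, ∂[p,q] = q − p.
The resulting 6×12 matrix has rank 5, and its Smith normal form has invariant factors (1,1,1,1,1).

∂_2: C_2 → C_1 maps a triangle to the signed sum of its edges. For instance
  ∂[v_0,v_3,v_4] = [v_3,v_4] − [v_0,v_4] + [v_0,v_3],
  ∂[v_2,v_3,v_5] = [v_3,v_5] − [v_2,v_5] + [v_2,v_3].
The 12×6 boundary matrix has rank 6 and Smith normal form diag(1,1,1,1,1,1).

Computing H_k = (kernel of ∂_k) / (image of ∂_{k+1}):

  H_0: rank C_0 − rank ∂_1 = 6 − 5 = 1, and the invariant factors of ∂_1 are all 1, so H_0 ≅ Z.
  H_1: rank ker ∂_1 − rank ∂_2 = (12 − 5) − 6 = 1, and the invariant factors of ∂_2 are all 1, so H_1 ≅ Z.
  H_2: rank ker ∂_2 − rank ∂_3 = (6 − 6) − 0 = 0, and there is no ∂_3, so H_2 ≅ 0.

Hence the Betti numbers are b_0 = 1, b_1 = 1, b_2 = 0.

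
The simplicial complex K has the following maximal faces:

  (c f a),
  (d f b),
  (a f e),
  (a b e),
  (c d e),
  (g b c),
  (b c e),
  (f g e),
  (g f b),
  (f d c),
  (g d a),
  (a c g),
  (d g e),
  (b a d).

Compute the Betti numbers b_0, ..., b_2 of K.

b_0 = 1, b_1 = 2, b_2 = 1.

Fix the vertex order a < b < c < d < e < f < g and write every simplex with vertices in increasing order. Then dim K = 2 and the simplices of K are:

  0-simplices (7): a, b, c, d, e, f, g
  1-simplices (21): ab, ac, ad, ae, af, ag, bc, bd, be, bf, bg, cd, ce, cf, cg, de, df, dg, ef, eg, fg
  2-simplices (14): abd, abe, acf, acg, adg, aef, bce, bcg, bdf, bfg, cde, cdf, deg, efg

Hence C_0 ≅ Z^7, C_1 ≅ Z^21, C_2 ≅ Z^14.

The boundary map ∂_1: C_1 → C_0 is given by ∂[p,q] = [q] − [p]. For instance
  ∂de = e − d.
The 7×21 boundary matrix has rank 6 and Smith normal form diag(1,1,1,1,1,1).

∂_2: C_2 → C_1 acts by ∂[p,q,r] = [q,r] − [p,r] + [p,q]. For instance
  ∂acf = cf − af + ac,
  ∂deg = eg − dg + de.
The 21×14 boundary matrix has rank 13 and Smith normal form diag(1,1,1,1,1,1,1,1,1,1,1,1,1).

From H_k ≅ ker(∂_k) / im(∂_{k+1}) we obtain:

  H_0: rank C_0 − rank ∂_1 = 7 − 6 = 1, and the invariant factors of ∂_1 are all 1, so H_0 = Z.
  H_1: rank ker ∂_1 − rank ∂_2 = (21 − 6) − 13 = 2, and the invariant factors of ∂_2 are all 1, so H_1 = Z^2.
  H_2: rank ker ∂_2 − rank ∂_3 = (14 − 13) − 0 = 1, and there is no ∂_3, so H_2 = Z.

Hence the Betti numbers are b_0 = 1, b_1 = 2, b_2 = 1.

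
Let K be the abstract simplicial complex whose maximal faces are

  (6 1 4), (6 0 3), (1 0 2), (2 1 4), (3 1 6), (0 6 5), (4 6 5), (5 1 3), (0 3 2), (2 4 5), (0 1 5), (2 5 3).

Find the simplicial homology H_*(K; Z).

K has 7 vertices, 18 edges, 12 triangles.
rank ∂_0 = 0, rank ∂_1 = 6 ⇒ b_0 = 7 − 0 − 6 = 1; all invariant factors of ∂_1 are 1 so no torsion. So H_0 = Z.
rank ∂_1 = 6, rank ∂_2 = 12 ⇒ b_1 = 18 − 6 − 12 = 0; ∂_2 has invariant factor(s) [2] giving torsion. So H_1 = Z/2.
rank ∂_2 = 12, rank ∂_3 = 0 ⇒ b_2 = 12 − 12 − 0 = 0. So H_2 = 0.

H_0 = Z,  H_1 = Z/2,  H_2 = 0.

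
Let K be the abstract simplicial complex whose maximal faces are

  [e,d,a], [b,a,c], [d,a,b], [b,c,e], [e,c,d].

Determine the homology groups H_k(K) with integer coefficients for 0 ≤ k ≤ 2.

Order the vertices as a < b < c < d < e. Listing each simplex with vertices in this order, K has dimension 2 with simplices:

  0-simplices (5): a, b, c, d, e
  1-simplices (10): ab, ac, ad, ae, bc, bd, be, cd, ce, de
  2-simplices (5): abc, abd, ade, bce, cde

Hence C_0 ≅ Z^5, C_1 ≅ Z^10, C_2 ≅ Z^5.

Boundary ∂_1: C_1 → C_0 is given by ∂[p,q] = [q] − [p]. For instance
  ∂ae = e − a.
The resulting 5×10 matrix has rank 4, and its Smith normal form has invariant factors (1,1,1,1).

The boundary map ∂_2: C_2 → C_1 acts by ∂[p,q,r] = [q,r] − [p,r] + [p,q]. For instance
  ∂ade = de − ae + ad,
  ∂bce = ce − be + bc.
As a 10×5 matrix over Z this has rank 5, with invariant factors (1,1,1,1,1).

From H_k ≅ ker(∂_k) / im(∂_{k+1}) we obtain:

  H_0: rank C_0 − rank ∂_1 = 5 − 4 = 1, and the invariant factors of ∂_1 are all 1, so H_0 ≅ Z.
  H_1: rank ker ∂_1 − rank ∂_2 = (10 − 4) − 5 = 1, and the invariant factors of ∂_2 are all 1, so H_1 ≅ Z.
  H_2: rank ker ∂_2 − rank ∂_3 = (5 − 5) − 0 = 0, and there is no ∂_3, so H_2 ≅ 0.

As a check, the Euler characteristic is 5 − 10 + 5 = 0, which agrees with 1 − 1 + 0 = 0.

H_0 = Z,  H_1 = Z,  H_2 = 0.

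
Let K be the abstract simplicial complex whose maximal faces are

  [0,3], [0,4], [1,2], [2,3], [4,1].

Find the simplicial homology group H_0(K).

Order the vertices as 0 < 1 < 2 < 3 < 4. Listing each simplex with vertices in this order, K has dimension 1 with simplices:

  0-simplices (5): [0], [1], [2], [3], [4]
  1-simplices (5): [0,3], [0,4], [1,2], [1,4], [2,3]

Hence C_0 ≅ Z^5, C_1 ≅ Z^5.

∂_1: C_1 → C_0 sends each edge [p,q] (with p < q) to q − p. For instance
  ∂[1,2] = [2] − [1].
As a 5×5 matrix over Z this has rank 4, with invariant factors (1,1,1,1).

From H_k ≅ ker(∂_k) / im(∂_{k+1}) we obtain:

  H_0: rank C_0 − rank ∂_1 = 5 − 4 = 1, and the invariant factors of ∂_1 are all 1, so H_0 = Z.

H_0 ≅ Z.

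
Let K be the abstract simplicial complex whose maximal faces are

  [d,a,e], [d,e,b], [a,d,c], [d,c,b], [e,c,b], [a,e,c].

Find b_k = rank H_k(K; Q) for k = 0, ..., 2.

Take the total order a < b < c < d < e on the vertex set. Then K (dimension 2) consists of the simplices:

  0-simplices (5): a, b, c, d, e
  1-simplices (9): ac, ad, ae, bc, bd, be, cd, ce, de
  2-simplices (6): acd, ace, ade, bcd, bce, bde

giving chain groups C_0 ≅ Z^5, C_1 ≅ Z^9, C_2 ≅ Z^6.

Boundary ∂_1: C_1 → C_0 sends each edge [p,q] (with p < q) to q − p. For instance
  ∂ce = e − c.
This gives a 5×9 integer matrix of rank 4; reducing to Smith normal form yields diagonal entries (1,1,1,1).

The boundary map ∂_2: C_2 → C_1 maps a triangle to the signed sum of its edges. For instance
  ∂bcd = cd − bd + bc,
  ∂ace = ce − ae + ac.
This gives a 9×6 integer matrix of rank 5; reducing to Smith normal form yields diagonal entries (1,1,1,1,1).

Computing H_k = (kernel of ∂_k) / (image of ∂_{k+1}):

  H_0: rank C_0 − rank ∂_1 = 5 − 4 = 1, and the invariant factors of ∂_1 are all 1, so H_0 ≅ Z.
  H_1: rank ker ∂_1 − rank ∂_2 = (9 − 4) − 5 = 0, and the invariant factors of ∂_2 are all 1, so H_1 ≅ 0.
  H_2: rank ker ∂_2 − rank ∂_3 = (6 − 5) − 0 = 1, and there is no ∂_3, so H_2 ≅ Z.

As a check, the Euler characteristic is 5 − 9 + 6 = 2, which agrees with 1 − 0 + 1 = 2.
(K is a triangulation of the 2-sphere S^2.)

Hence the Betti numbers are b_0 = 1, b_1 = 0, b_2 = 1.

b_0 = 1, b_1 = 0, b_2 = 1.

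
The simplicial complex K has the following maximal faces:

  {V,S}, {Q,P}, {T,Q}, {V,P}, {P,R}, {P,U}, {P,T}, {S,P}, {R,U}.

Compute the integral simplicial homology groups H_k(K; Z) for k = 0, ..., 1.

H_0 = Z,  H_1 = Z^3.

Order the vertices as P < Q < R < S < T < U < V. Listing each simplex with vertices in this order, K has dimension 1 with simplices:

  0-simplices (7): P, Q, R, S, T, U, V
  1-simplices (9): PQ, PR, PS, PT, PU, PV, QT, RU, SV

so the chain groups are C_0 ≅ Z^7, C_1 ≅ Z^9.

The boundary map ∂_1: C_1 → C_0 maps an edge to its endpoints' difference, ∂[p,q] = q − p. For instance
  ∂PU = U − P.
As a 7×9 matrix over Z this has rank 6, with invariant factors (1,1,1,1,1,1).

Reading off H_k = ker ∂_k / im ∂_{k+1}:

  H_0: rank C_0 − rank ∂_1 = 7 − 6 = 1, and the invariant factors of ∂_1 are all 1, so H_0 ≅ Z.
  H_1: rank ker ∂_1 − rank ∂_2 = (9 − 6) − 0 = 3, and there is no ∂_2, so H_1 ≅ Z^3.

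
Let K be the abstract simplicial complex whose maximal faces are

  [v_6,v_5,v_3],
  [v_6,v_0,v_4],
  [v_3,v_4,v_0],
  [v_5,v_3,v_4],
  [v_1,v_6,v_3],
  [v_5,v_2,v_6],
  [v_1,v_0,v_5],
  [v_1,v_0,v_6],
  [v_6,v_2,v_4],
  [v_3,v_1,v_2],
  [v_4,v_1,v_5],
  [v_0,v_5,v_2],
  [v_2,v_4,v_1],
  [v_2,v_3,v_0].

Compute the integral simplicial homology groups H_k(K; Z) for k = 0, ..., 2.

Order the vertices as v_0 < v_1 < v_2 < v_3 < v_4 < v_5 < v_6. Listing each simplex with vertices in this order, K has dimension 2 with simplices:

  0-simplices (7): [v_0], [v_1], [v_2], [v_3], [v_4], [v_5], [v_6]
  1-simplices (21): (21 of them)
  2-simplices (14): (14 of them)

so the chain groups are C_0 ≅ Z^7, C_1 ≅ Z^21, C_2 ≅ Z^14.

Boundary ∂_1: C_1 → C_0 is given by ∂[p,q] = [q] − [p].
The 7×21 boundary matrix has rank 6 and Smith normal form diag(1,1,1,1,1,1).

Boundary ∂_2: C_2 → C_1 acts by ∂[p,q,r] = [q,r] − [p,r] + [p,q]. For instance
  ∂[v_0,v_2,v_5] = [v_2,v_5] − [v_0,v_5] + [v_0,v_2],
  ∂[v_1,v_4,v_5] = [v_4,v_5] − [v_1,v_5] + [v_1,v_4].
The resulting 21×14 matrix has rank 13, and its Smith normal form has invariant factors (1,1,1,1,1,1,1,1,1,1,1,1,1).

From H_k ≅ ker(∂_k) / im(∂_{k+1}) we obtain:

  H_0: rank C_0 − rank ∂_1 = 7 − 6 = 1, and the invariant factors of ∂_1 are all 1, so H_0 = Z.
  H_1: rank ker ∂_1 − rank ∂_2 = (21 − 6) − 13 = 2, and the invariant factors of ∂_2 are all 1, so H_1 = Z^2.
  H_2: rank ker ∂_2 − rank ∂_3 = (14 − 13) − 0 = 1, and there is no ∂_3, so H_2 = Z.

H_0 ≅ Z,  H_1 ≅ Z^2,  H_2 ≅ Z.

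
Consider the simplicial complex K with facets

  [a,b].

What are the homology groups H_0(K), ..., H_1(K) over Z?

H_0 ≅ Z,  H_1 = 0.

K has 2 vertices, 1 edge.
rank ∂_0 = 0, rank ∂_1 = 1 ⇒ b_0 = 2 − 0 − 1 = 1; all invariant factors of ∂_1 are 1 so no torsion. So H_0 = Z.
rank ∂_1 = 1, rank ∂_2 = 0 ⇒ b_1 = 1 − 1 − 0 = 0. So H_1 = 0.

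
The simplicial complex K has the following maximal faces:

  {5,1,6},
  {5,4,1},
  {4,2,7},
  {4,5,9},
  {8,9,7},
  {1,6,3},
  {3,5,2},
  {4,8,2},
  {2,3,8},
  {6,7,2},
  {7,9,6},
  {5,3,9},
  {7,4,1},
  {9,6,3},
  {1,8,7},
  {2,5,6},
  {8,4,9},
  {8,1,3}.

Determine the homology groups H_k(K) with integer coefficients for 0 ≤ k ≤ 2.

H_0 ≅ Z,  H_1 ≅ Z × Z/2,  H_2 = 0.

Fix the vertex order 1 < 2 < 3 < 4 < 5 < 6 < 7 < 8 < 9 and write every simplex with vertices in increasing order. Then dim K = 2 and the simplices of K are:

  0-simplices (9): [1], [2], [3], [4], [5], [6], [7], [8], [9]
  1-simplices (27): (27 of them)
  2-simplices (18): [1,3,6], [1,3,8], [1,4,5], [1,4,7], [1,5,6], [1,7,8], [2,3,5], [2,3,8], [2,4,7], [2,4,8], [2,5,6], [2,6,7], [3,5,9], [3,6,9], [4,5,9], [4,8,9], [6,7,9], [7,8,9]

giving chain groups C_0 ≅ Z^9, C_1 ≅ Z^27, C_2 ≅ Z^18.

Boundary ∂_1: C_1 → C_0 sends each edge [p,q] (with p < q) to q − p. For instance
  ∂[3,8] = [8] − [3].
This gives a 9×27 integer matrix of rank 8; reducing to Smith normal form yields diagonal entries (1,1,1,1,1,1,1,1).

Boundary ∂_2: C_2 → C_1 sends each 2-simplex [p,q,r] to [q,r] − [p,r] + [p,q]. For instance
  ∂[4,8,9] = [8,9] − [4,9] + [4,8],
  ∂[2,4,8] = [4,8] − [2,8] + [2,4].
This gives a 27×18 integer matrix of rank 18; reducing to Smith normal form yields diagonal entries (1,1,1,1,1,1,1,1,1,1,1,1,1,1,1,1,1,2).

Reading off H_k = ker ∂_k / im ∂_{k+1}:

  H_0: rank C_0 − rank ∂_1 = 9 − 8 = 1, and the invariant factors of ∂_1 are all 1, so H_0 ≅ Z.
  H_1: rank ker ∂_1 − rank ∂_2 = (27 − 8) − 18 = 1, and ∂_2 has invariant factor 2 > 1, so H_1 ≅ Z × Z/2.
  H_2: rank ker ∂_2 − rank ∂_3 = (18 − 18) − 0 = 0, and there is no ∂_3, so H_2 ≅ 0.

As a check, the Euler characteristic is 9 − 27 + 18 = 0, which agrees with 1 − 1 + 0 = 0.
(K is a triangulation of the Klein bottle.)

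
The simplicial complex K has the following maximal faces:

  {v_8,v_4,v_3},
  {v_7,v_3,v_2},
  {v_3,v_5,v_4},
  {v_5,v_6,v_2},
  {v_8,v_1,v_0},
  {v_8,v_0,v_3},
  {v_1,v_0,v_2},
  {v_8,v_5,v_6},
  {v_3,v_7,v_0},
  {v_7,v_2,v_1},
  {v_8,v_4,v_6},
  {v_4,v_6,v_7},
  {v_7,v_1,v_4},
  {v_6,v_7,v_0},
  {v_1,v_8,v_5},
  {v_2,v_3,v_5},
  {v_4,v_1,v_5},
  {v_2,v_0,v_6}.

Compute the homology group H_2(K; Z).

We work with the vertex ordering v_0 < v_1 < v_2 < v_3 < v_4 < v_5 < v_6 < v_7 < v_8. The simplices of K, each written with vertices in increasing order, are:

  0-simplices (9): [v_0], [v_1], [v_2], [v_3], [v_4], [v_5], [v_6], [v_7], [v_8]
  1-simplices (27): (27 of them)
  2-simplices (18): (18 of them)

so the chain groups are C_0 ≅ Z^9, C_1 ≅ Z^27, C_2 ≅ Z^18.

The boundary map ∂_1: C_1 → C_0 maps an edge to its endpoints' difference, ∂[p,q] = q − p.
As a 9×27 matrix over Z this has rank 8, with invariant factors (1,1,1,1,1,1,1,1).

∂_2: C_2 → C_1 acts by ∂[p,q,r] = [q,r] − [p,r] + [p,q]. For instance
  ∂[v_1,v_4,v_5] = [v_4,v_5] − [v_1,v_5] + [v_1,v_4],
  ∂[v_0,v_2,v_6] = [v_2,v_6] − [v_0,v_6] + [v_0,v_2].
The resulting 27×18 matrix has rank 18, and its Smith normal form has invariant factors (1,1,1,1,1,1,1,1,1,1,1,1,1,1,1,1,1,2).

Computing H_k = (kernel of ∂_k) / (image of ∂_{k+1}):

  H_2: rank ker ∂_2 − rank ∂_3 = (18 − 18) − 0 = 0, and there is no ∂_3, so H_2 ≅ 0.

(K is a triangulation of the Klein bottle.)

H_2 ≅ 0.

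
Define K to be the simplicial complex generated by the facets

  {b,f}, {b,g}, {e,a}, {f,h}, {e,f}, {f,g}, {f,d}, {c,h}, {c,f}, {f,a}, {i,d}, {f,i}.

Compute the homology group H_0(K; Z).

Order the vertices as a < b < c < d < e < f < g < h < i. Listing each simplex with vertices in this order, K has dimension 1 with simplices:

  0-simplices (9): a, b, c, d, e, f, g, h, i
  1-simplices (12): ae, af, bf, bg, cf, ch, df, di, ef, fg, fh, fi

Hence C_0 ≅ Z^9, C_1 ≅ Z^12.

The boundary map ∂_1: C_1 → C_0 sends each edge [p,q] (with p < q) to q − p. For instance
  ∂bf = f − b.
This gives a 9×12 integer matrix of rank 8; reducing to Smith normal form yields diagonal entries (1,1,1,1,1,1,1,1).

Now H_k = ker ∂_k / im ∂_{k+1}, so:

  H_0: rank C_0 − rank ∂_1 = 9 − 8 = 1, and the invariant factors of ∂_1 are all 1, so H_0 = Z.

H_0 = Z.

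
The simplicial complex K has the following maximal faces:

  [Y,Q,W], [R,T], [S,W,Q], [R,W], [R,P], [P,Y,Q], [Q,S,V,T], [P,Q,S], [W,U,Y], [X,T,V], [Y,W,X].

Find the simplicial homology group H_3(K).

Fix the vertex order P < Q < R < S < T < U < V < W < X < Y and write every simplex with vertices in increasing order. Then dim K = 3 and the simplices of K are:

  0-simplices (10): P, Q, R, S, T, U, V, W, X, Y
  1-simplices (22): PQ, PR, PS, PY, QS, QT, QV, QW, QY, RT, RW, ST, SV, SW, TV, TX, UW, UY, VX, WX, WY, XY
  2-simplices (11): PQS, PQY, QST, QSV, QSW, QTV, QWY, STV, TVX, UWY, WXY
  3-simplices (1): QSTV

Hence C_0 ≅ Z^10, C_1 ≅ Z^22, C_2 ≅ Z^11, C_3 ≅ Z^1.

The boundary map ∂_1: C_1 → C_0 sends each edge [p,q] (with p < q) to q − p. For instance
  ∂PR = R − P.
This gives a 10×22 integer matrix of rank 9; reducing to Smith normal form yields diagonal entries (1,1,1,1,1,1,1,1,1).

The boundary map ∂_2: C_2 → C_1 sends each 2-simplex [p,q,r] to [q,r] − [p,r] + [p,q]. For instance
  ∂QTV = TV − QV + QT,
  ∂QST = ST − QT + QS.
As a 22×11 matrix over Z this has rank 10, with invariant factors (1,1,1,1,1,1,1,1,1,1).

∂_3: C_3 → C_2 sends each 3-simplex σ to the alternating sum Σ_i (−1)^i (σ with its i-th vertex removed). For instance
  ∂QSTV = STV − QTV + QSV − QST.
The resulting 11×1 matrix has rank 1, and its Smith normal form has invariant factors (1).

Now H_k = ker ∂_k / im ∂_{k+1}, so:

  H_3: rank ker ∂_3 − rank ∂_4 = (1 − 1) − 0 = 0, and there is no ∂_4, so H_3 ≅ 0.

H_3 = 0.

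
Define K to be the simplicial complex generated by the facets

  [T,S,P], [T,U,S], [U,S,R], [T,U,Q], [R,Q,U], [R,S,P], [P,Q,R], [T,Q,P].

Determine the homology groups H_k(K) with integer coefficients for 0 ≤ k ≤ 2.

H_0 ≅ Z,  H_1 = 0,  H_2 ≅ Z.

Fix the vertex order P < Q < R < S < T < U and write every simplex with vertices in increasing order. Then dim K = 2 and the simplices of K are:

  0-simplices (6): P, Q, R, S, T, U
  1-simplices (12): PQ, PR, PS, PT, QR, QT, QU, RS, RU, ST, SU, TU
  2-simplices (8): PQR, PQT, PRS, PST, QRU, QTU, RSU, STU

Hence C_0 ≅ Z^6, C_1 ≅ Z^12, C_2 ≅ Z^8.

The boundary map ∂_1: C_1 → C_0 is given by ∂[p,q] = [q] − [p].
As a 6×12 matrix over Z this has rank 5, with invariant factors (1,1,1,1,1).

∂_2: C_2 → C_1 acts by ∂[p,q,r] = [q,r] − [p,r] + [p,q]. For instance
  ∂QRU = RU − QU + QR,
  ∂PQR = QR − PR + PQ.
As a 12×8 matrix over Z this has rank 7, with invariant factors (1,1,1,1,1,1,1).

Computing H_k = (kernel of ∂_k) / (image of ∂_{k+1}):

  H_0: rank C_0 − rank ∂_1 = 6 − 5 = 1, and the invariant factors of ∂_1 are all 1, so H_0 = Z.
  H_1: rank ker ∂_1 − rank ∂_2 = (12 − 5) − 7 = 0, and the invariant factors of ∂_2 are all 1, so H_1 = 0.
  H_2: rank ker ∂_2 − rank ∂_3 = (8 − 7) − 0 = 1, and there is no ∂_3, so H_2 = Z.

(K is a triangulation of the 2-sphere S^2.)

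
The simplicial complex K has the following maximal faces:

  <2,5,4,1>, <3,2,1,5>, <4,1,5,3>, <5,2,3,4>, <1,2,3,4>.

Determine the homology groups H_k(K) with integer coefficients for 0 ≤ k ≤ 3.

We work with the vertex ordering 1 < 2 < 3 < 4 < 5. The simplices of K, each written with vertices in increasing order, are:

  0-simplices (5): [1], [2], [3], [4], [5]
  1-simplices (10): [1,2], [1,3], [1,4], [1,5], [2,3], [2,4], [2,5], [3,4], [3,5], [4,5]
  2-simplices (10): [1,2,3], [1,2,4], [1,2,5], [1,3,4], [1,3,5], [1,4,5], [2,3,4], [2,3,5], [2,4,5], [3,4,5]
  3-simplices (5): [1,2,3,4], [1,2,3,5], [1,2,4,5], [1,3,4,5], [2,3,4,5]

Hence C_0 ≅ Z^5, C_1 ≅ Z^10, C_2 ≅ Z^10, C_3 ≅ Z^5.

The boundary map ∂_1: C_1 → C_0 maps an edge to its endpoints' difference, ∂[p,q] = q − p.
The resulting 5×10 matrix has rank 4, and its Smith normal form has invariant factors (1,1,1,1).

Boundary ∂_2: C_2 → C_1 maps a triangle to the signed sum of its edges. For instance
  ∂[2,3,4] = [3,4] − [2,4] + [2,3],
  ∂[2,3,5] = [3,5] − [2,5] + [2,3].
The resulting 10×10 matrix has rank 6, and its Smith normal form has invariant factors (1,1,1,1,1,1).

∂_3: C_3 → C_2 sends each 3-simplex σ to the alternating sum Σ_i (−1)^i (σ with its i-th vertex removed). For instance
  ∂[2,3,4,5] = [3,4,5] − [2,4,5] + [2,3,5] − [2,3,4],
  ∂[1,3,4,5] = [3,4,5] − [1,4,5] + [1,3,5] − [1,3,4].
The 10×5 boundary matrix has rank 4 and Smith normal form diag(1,1,1,1).

From H_k ≅ ker(∂_k) / im(∂_{k+1}) we obtain:

  H_0: rank C_0 − rank ∂_1 = 5 − 4 = 1, and the invariant factors of ∂_1 are all 1, so H_0 ≅ Z.
  H_1: rank ker ∂_1 − rank ∂_2 = (10 − 4) − 6 = 0, and the invariant factors of ∂_2 are all 1, so H_1 ≅ 0.
  H_2: rank ker ∂_2 − rank ∂_3 = (10 − 6) − 4 = 0, and the invariant factors of ∂_3 are all 1, so H_2 ≅ 0.
  H_3: rank ker ∂_3 − rank ∂_4 = (5 − 4) − 0 = 1, and there is no ∂_4, so H_3 ≅ Z.

H_0 ≅ Z,  H_1 = 0,  H_2 = 0,  H_3 ≅ Z.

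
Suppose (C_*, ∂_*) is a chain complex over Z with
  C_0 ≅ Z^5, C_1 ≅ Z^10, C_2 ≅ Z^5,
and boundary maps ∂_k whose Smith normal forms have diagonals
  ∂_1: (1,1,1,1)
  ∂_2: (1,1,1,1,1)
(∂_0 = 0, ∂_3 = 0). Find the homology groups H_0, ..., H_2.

H_0: b_0 = 5 − 0 − 4 = 1; torsion from ∂_1 factors > 1: none. So H_0 = Z.
H_1: b_1 = 10 − 4 − 5 = 1; torsion from ∂_2 factors > 1: none. So H_1 = Z.
H_2: b_2 = 5 − 5 − 0 = 0; torsion from ∂_3 factors > 1: none. So H_2 = 0.

H_0 = Z,  H_1 = Z,  H_2 = 0.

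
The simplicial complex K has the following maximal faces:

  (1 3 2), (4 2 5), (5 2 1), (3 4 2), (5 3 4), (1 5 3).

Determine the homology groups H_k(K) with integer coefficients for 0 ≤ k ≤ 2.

H_0 = Z,  H_1 = 0,  H_2 = Z.

K has 5 vertices, 9 edges, 6 triangles.
rank ∂_0 = 0, rank ∂_1 = 4 ⇒ b_0 = 5 − 0 − 4 = 1; all invariant factors of ∂_1 are 1 so no torsion. So H_0 = Z.
rank ∂_1 = 4, rank ∂_2 = 5 ⇒ b_1 = 9 − 4 − 5 = 0; all invariant factors of ∂_2 are 1 so no torsion. So H_1 = 0.
rank ∂_2 = 5, rank ∂_3 = 0 ⇒ b_2 = 6 − 5 − 0 = 1. So H_2 = Z.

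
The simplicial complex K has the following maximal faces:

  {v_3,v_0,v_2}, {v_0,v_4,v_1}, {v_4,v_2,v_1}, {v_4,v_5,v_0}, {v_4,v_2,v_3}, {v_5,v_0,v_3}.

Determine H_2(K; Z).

Order the vertices as v_0 < v_1 < v_2 < v_3 < v_4 < v_5. Listing each simplex with vertices in this order, K has dimension 2 with simplices:

  0-simplices (6): [v_0], [v_1], [v_2], [v_3], [v_4], [v_5]
  1-simplices (12): [v_0,v_1], [v_0,v_2], [v_0,v_3], [v_0,v_4], [v_0,v_5], [v_1,v_2], [v_1,v_4], [v_2,v_3], [v_2,v_4], [v_3,v_4], [v_3,v_5], [v_4,v_5]
  2-simplices (6): [v_0,v_1,v_4], [v_0,v_2,v_3], [v_0,v_3,v_5], [v_0,v_4,v_5], [v_1,v_2,v_4], [v_2,v_3,v_4]

giving chain groups C_0 ≅ Z^6, C_1 ≅ Z^12, C_2 ≅ Z^6.

Boundary ∂_1: C_1 → C_0 sends each edge [p,q] (with p < q) to q − p.
The resulting 6×12 matrix has rank 5, and its Smith normal form has invariant factors (1,1,1,1,1).

∂_2: C_2 → C_1 acts by ∂[p,q,r] = [q,r] − [p,r] + [p,q]. For instance
  ∂[v_0,v_4,v_5] = [v_4,v_5] − [v_0,v_5] + [v_0,v_4],
  ∂[v_1,v_2,v_4] = [v_2,v_4] − [v_1,v_4] + [v_1,v_2].
The 12×6 boundary matrix has rank 6 and Smith normal form diag(1,1,1,1,1,1).

Computing H_k = (kernel of ∂_k) / (image of ∂_{k+1}):

  H_2: rank ker ∂_2 − rank ∂_3 = (6 − 6) − 0 = 0, and there is no ∂_3, so H_2 ≅ 0.

H_2 ≅ 0.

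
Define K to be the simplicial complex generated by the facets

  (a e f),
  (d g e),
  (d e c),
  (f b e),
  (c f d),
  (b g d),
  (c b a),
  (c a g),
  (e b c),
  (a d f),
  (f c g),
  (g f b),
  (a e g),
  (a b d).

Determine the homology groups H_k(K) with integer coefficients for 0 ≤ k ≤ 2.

H_0 ≅ Z,  H_1 ≅ Z^2,  H_2 ≅ Z.

We work with the vertex ordering a < b < c < d < e < f < g. The simplices of K, each written with vertices in increasing order, are:

  0-simplices (7): a, b, c, d, e, f, g
  1-simplices (21): ab, ac, ad, ae, af, ag, bc, bd, be, bf, bg, cd, ce, cf, cg, de, df, dg, ef, eg, fg
  2-simplices (14): abc, abd, acg, adf, aef, aeg, bce, bdg, bef, bfg, cde, cdf, cfg, deg

so the chain groups are C_0 ≅ Z^7, C_1 ≅ Z^21, C_2 ≅ Z^14.

Boundary ∂_1: C_1 → C_0 sends each edge [p,q] (with p < q) to q − p.
The 7×21 boundary matrix has rank 6 and Smith normal form diag(1,1,1,1,1,1).

Boundary ∂_2: C_2 → C_1 acts by ∂[p,q,r] = [q,r] − [p,r] + [p,q]. For instance
  ∂cde = de − ce + cd,
  ∂aeg = eg − ag + ae.
The resulting 21×14 matrix has rank 13, and its Smith normal form has invariant factors (1,1,1,1,1,1,1,1,1,1,1,1,1).

From H_k ≅ ker(∂_k) / im(∂_{k+1}) we obtain:

  H_0: rank C_0 − rank ∂_1 = 7 − 6 = 1, and the invariant factors of ∂_1 are all 1, so H_0 = Z.
  H_1: rank ker ∂_1 − rank ∂_2 = (21 − 6) − 13 = 2, and the invariant factors of ∂_2 are all 1, so H_1 = Z^2.
  H_2: rank ker ∂_2 − rank ∂_3 = (14 − 13) − 0 = 1, and there is no ∂_3, so H_2 = Z.

(K is a triangulation of the torus T^2.)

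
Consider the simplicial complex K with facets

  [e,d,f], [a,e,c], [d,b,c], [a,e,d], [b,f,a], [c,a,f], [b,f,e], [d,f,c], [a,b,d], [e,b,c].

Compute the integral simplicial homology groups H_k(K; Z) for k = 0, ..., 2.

Take the total order a < b < c < d < e < f on the vertex set. Then K (dimension 2) consists of the simplices:

  0-simplices (6): a, b, c, d, e, f
  1-simplices (15): ab, ac, ad, ae, af, bc, bd, be, bf, cd, ce, cf, de, df, ef
  2-simplices (10): abd, abf, ace, acf, ade, bcd, bce, bef, cdf, def

so the chain groups are C_0 ≅ Z^6, C_1 ≅ Z^15, C_2 ≅ Z^10.

The boundary map ∂_1: C_1 → C_0 sends each edge [p,q] (with p < q) to q − p.
As a 6×15 matrix over Z this has rank 5, with invariant factors (1,1,1,1,1).

Boundary ∂_2: C_2 → C_1 acts by ∂[p,q,r] = [q,r] − [p,r] + [p,q]. For instance
  ∂bef = ef − bf + be,
  ∂ade = de − ae + ad.
The 15×10 boundary matrix has rank 10 and Smith normal form diag(1,1,1,1,1,1,1,1,1,2).

Reading off H_k = ker ∂_k / im ∂_{k+1}:

  H_0: rank C_0 − rank ∂_1 = 6 − 5 = 1, and the invariant factors of ∂_1 are all 1, so H_0 = Z.
  H_1: rank ker ∂_1 − rank ∂_2 = (15 − 5) − 10 = 0, and ∂_2 has invariant factor 2 > 1, so H_1 = Z/2.
  H_2: rank ker ∂_2 − rank ∂_3 = (10 − 10) − 0 = 0, and there is no ∂_3, so H_2 = 0.

H_0 ≅ Z,  H_1 ≅ Z/2,  H_2 = 0.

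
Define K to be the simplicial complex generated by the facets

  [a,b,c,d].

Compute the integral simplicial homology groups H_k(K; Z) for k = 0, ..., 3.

H_0 = Z,  H_1 = 0,  H_2 = 0,  H_3 = 0.

Order the vertices as a < b < c < d. Listing each simplex with vertices in this order, K has dimension 3 with simplices:

  0-simplices (4): a, b, c, d
  1-simplices (6): ab, ac, ad, bc, bd, cd
  2-simplices (4): abc, abd, acd, bcd
  3-simplices (1): abcd

giving chain groups C_0 ≅ Z^4, C_1 ≅ Z^6, C_2 ≅ Z^4, C_3 ≅ Z^1.

Boundary ∂_1: C_1 → C_0 maps an edge to its endpoints' difference, ∂[p,q] = q − p. For instance
  ∂ab = b − a.
This gives a 4×6 integer matrix of rank 3; reducing to Smith normal form yields diagonal entries (1,1,1).

∂_2: C_2 → C_1 sends each 2-simplex [p,q,r] to [q,r] − [p,r] + [p,q]. For instance
  ∂acd = cd − ad + ac,
  ∂bcd = cd − bd + bc.
The resulting 6×4 matrix has rank 3, and its Smith normal form has invariant factors (1,1,1).

∂_3: C_3 → C_2 sends each 3-simplex σ to the alternating sum Σ_i (−1)^i (σ with its i-th vertex removed). For instance
  ∂abcd = bcd − acd + abd − abc.
As a 4×1 matrix over Z this has rank 1, with invariant factors (1).

Reading off H_k = ker ∂_k / im ∂_{k+1}:

  H_0: rank C_0 − rank ∂_1 = 4 − 3 = 1, and the invariant factors of ∂_1 are all 1, so H_0 = Z.
  H_1: rank ker ∂_1 − rank ∂_2 = (6 − 3) − 3 = 0, and the invariant factors of ∂_2 are all 1, so H_1 = 0.
  H_2: rank ker ∂_2 − rank ∂_3 = (4 − 3) − 1 = 0, and the invariant factors of ∂_3 are all 1, so H_2 = 0.
  H_3: rank ker ∂_3 − rank ∂_4 = (1 − 1) − 0 = 0, and there is no ∂_4, so H_3 = 0.

(K is a triangulation of the 3-simplex.)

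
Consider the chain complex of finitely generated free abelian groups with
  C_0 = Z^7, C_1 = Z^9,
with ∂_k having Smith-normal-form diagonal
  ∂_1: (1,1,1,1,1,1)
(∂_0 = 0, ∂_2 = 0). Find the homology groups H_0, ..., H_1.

H_0: b_0 = 7 − 0 − 6 = 1; torsion from ∂_1 factors > 1: none. So H_0 ≅ Z.
H_1: b_1 = 9 − 6 − 0 = 3; torsion from ∂_2 factors > 1: none. So H_1 ≅ Z^3.

H_0 ≅ Z,  H_1 ≅ Z^3.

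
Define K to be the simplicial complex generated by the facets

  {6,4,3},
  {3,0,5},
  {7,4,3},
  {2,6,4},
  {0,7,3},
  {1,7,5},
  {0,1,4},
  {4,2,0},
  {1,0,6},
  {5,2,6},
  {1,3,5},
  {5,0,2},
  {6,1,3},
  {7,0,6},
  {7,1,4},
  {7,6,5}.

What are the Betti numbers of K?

b_0 = 1, b_1 = 2, b_2 = 1.

Fix the vertex order 0 < 1 < 2 < 3 < 4 < 5 < 6 < 7 and write every simplex with vertices in increasing order. Then dim K = 2 and the simplices of K are:

  0-simplices (8): [0], [1], [2], [3], [4], [5], [6], [7]
  1-simplices (24): (24 of them)
  2-simplices (16): [0,1,4], [0,1,6], [0,2,4], [0,2,5], [0,3,5], [0,3,7], [0,6,7], [1,3,5], [1,3,6], [1,4,7], [1,5,7], [2,4,6], [2,5,6], [3,4,6], [3,4,7], [5,6,7]

Hence C_0 ≅ Z^8, C_1 ≅ Z^24, C_2 ≅ Z^16.

Boundary ∂_1: C_1 → C_0 sends each edge [p,q] (with p < q) to q − p. For instance
  ∂[1,7] = [7] − [1].
This gives a 8×24 integer matrix of rank 7; reducing to Smith normal form yields diagonal entries (1,1,1,1,1,1,1).

∂_2: C_2 → C_1 maps a triangle to the signed sum of its edges. For instance
  ∂[2,5,6] = [5,6] − [2,6] + [2,5],
  ∂[2,4,6] = [4,6] − [2,6] + [2,4].
As a 24×16 matrix over Z this has rank 15, with invariant factors (1,1,1,1,1,1,1,1,1,1,1,1,1,1,1).

Reading off H_k = ker ∂_k / im ∂_{k+1}:

  H_0: rank C_0 − rank ∂_1 = 8 − 7 = 1, and the invariant factors of ∂_1 are all 1, so H_0 = Z.
  H_1: rank ker ∂_1 − rank ∂_2 = (24 − 7) − 15 = 2, and the invariant factors of ∂_2 are all 1, so H_1 = Z^2.
  H_2: rank ker ∂_2 − rank ∂_3 = (16 − 15) − 0 = 1, and there is no ∂_3, so H_2 = Z.

Hence the Betti numbers are b_0 = 1, b_1 = 2, b_2 = 1.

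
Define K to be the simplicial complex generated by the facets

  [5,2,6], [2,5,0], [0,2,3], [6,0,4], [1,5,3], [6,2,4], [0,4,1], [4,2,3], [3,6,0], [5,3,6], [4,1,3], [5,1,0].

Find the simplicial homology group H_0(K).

Fix the vertex order 0 < 1 < 2 < 3 < 4 < 5 < 6 and write every simplex with vertices in increasing order. Then dim K = 2 and the simplices of K are:

  0-simplices (7): [0], [1], [2], [3], [4], [5], [6]
  1-simplices (18): [0,1], [0,2], [0,3], [0,4], [0,5], [0,6], [1,3], [1,4], [1,5], [2,3], [2,4], [2,5], [2,6], [3,4], [3,5], [3,6], [4,6], [5,6]
  2-simplices (12): [0,1,4], [0,1,5], [0,2,3], [0,2,5], [0,3,6], [0,4,6], [1,3,4], [1,3,5], [2,3,4], [2,4,6], [2,5,6], [3,5,6]

so the chain groups are C_0 ≅ Z^7, C_1 ≅ Z^18, C_2 ≅ Z^12.

Boundary ∂_1: C_1 → C_0 maps an edge to its endpoints' difference, ∂[p,q] = q − p.
The resulting 7×18 matrix has rank 6, and its Smith normal form has invariant factors (1,1,1,1,1,1).

∂_2: C_2 → C_1 sends each 2-simplex [p,q,r] to [q,r] − [p,r] + [p,q]. For instance
  ∂[0,2,5] = [2,5] − [0,5] + [0,2],
  ∂[0,1,5] = [1,5] − [0,5] + [0,1].
The 18×12 boundary matrix has rank 12 and Smith normal form diag(1,1,1,1,1,1,1,1,1,1,1,2).

Now H_k = ker ∂_k / im ∂_{k+1}, so:

  H_0: rank C_0 − rank ∂_1 = 7 − 6 = 1, and the invariant factors of ∂_1 are all 1, so H_0 = Z.

H_0 ≅ Z.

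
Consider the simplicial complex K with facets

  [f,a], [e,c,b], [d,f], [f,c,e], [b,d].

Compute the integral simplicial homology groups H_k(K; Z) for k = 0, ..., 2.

K has 6 vertices, 8 edges, 2 triangles.
rank ∂_0 = 0, rank ∂_1 = 5 ⇒ b_0 = 6 − 0 − 5 = 1; all invariant factors of ∂_1 are 1 so no torsion. So H_0 = Z.
rank ∂_1 = 5, rank ∂_2 = 2 ⇒ b_1 = 8 − 5 − 2 = 1; all invariant factors of ∂_2 are 1 so no torsion. So H_1 = Z.
rank ∂_2 = 2, rank ∂_3 = 0 ⇒ b_2 = 2 − 2 − 0 = 0. So H_2 = 0.

H_0 = Z,  H_1 = Z,  H_2 = 0.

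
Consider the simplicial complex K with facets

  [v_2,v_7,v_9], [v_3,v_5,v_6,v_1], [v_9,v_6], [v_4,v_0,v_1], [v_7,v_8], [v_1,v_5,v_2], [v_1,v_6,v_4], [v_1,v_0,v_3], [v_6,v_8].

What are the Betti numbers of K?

b_0 = 1, b_1 = 2, b_2 = 0, b_3 = 0.

Fix the vertex order v_0 < v_1 < v_2 < v_3 < v_4 < v_5 < v_6 < v_7 < v_8 < v_9 and write every simplex with vertices in increasing order. Then dim K = 3 and the simplices of K are:

  0-simplices (10): [v_0], [v_1], [v_2], [v_3], [v_4], [v_5], [v_6], [v_7], [v_8], [v_9]
  1-simplices (19): (19 of them)
  2-simplices (9): [v_0,v_1,v_3], [v_0,v_1,v_4], [v_1,v_2,v_5], [v_1,v_3,v_5], [v_1,v_3,v_6], [v_1,v_4,v_6], [v_1,v_5,v_6], [v_2,v_7,v_9], [v_3,v_5,v_6]
  3-simplices (1): [v_1,v_3,v_5,v_6]

Hence C_0 ≅ Z^10, C_1 ≅ Z^19, C_2 ≅ Z^9, C_3 ≅ Z^1.

∂_1: C_1 → C_0 sends each edge [p,q] (with p < q) to q − p. For instance
  ∂[v_0,v_3] = [v_3] − [v_0].
As a 10×19 matrix over Z this has rank 9, with invariant factors (1,1,1,1,1,1,1,1,1).

The boundary map ∂_2: C_2 → C_1 maps a triangle to the signed sum of its edges. For instance
  ∂[v_3,v_5,v_6] = [v_5,v_6] − [v_3,v_6] + [v_3,v_5],
  ∂[v_1,v_3,v_5] = [v_3,v_5] − [v_1,v_5] + [v_1,v_3].
This gives a 19×9 integer matrix of rank 8; reducing to Smith normal form yields diagonal entries (1,1,1,1,1,1,1,1).

The boundary map ∂_3: C_3 → C_2 sends each 3-simplex σ to the alternating sum Σ_i (−1)^i (σ with its i-th vertex removed). For instance
  ∂[v_1,v_3,v_5,v_6] = [v_3,v_5,v_6] − [v_1,v_5,v_6] + [v_1,v_3,v_6] − [v_1,v_3,v_5].
The 9×1 boundary matrix has rank 1 and Smith normal form diag(1).

Reading off H_k = ker ∂_k / im ∂_{k+1}:

  H_0: rank C_0 − rank ∂_1 = 10 − 9 = 1, and the invariant factors of ∂_1 are all 1, so H_0 = Z.
  H_1: rank ker ∂_1 − rank ∂_2 = (19 − 9) − 8 = 2, and the invariant factors of ∂_2 are all 1, so H_1 = Z^2.
  H_2: rank ker ∂_2 − rank ∂_3 = (9 − 8) − 1 = 0, and the invariant factors of ∂_3 are all 1, so H_2 = 0.
  H_3: rank ker ∂_3 − rank ∂_4 = (1 − 1) − 0 = 0, and there is no ∂_4, so H_3 = 0.

Hence the Betti numbers are b_0 = 1, b_1 = 2, b_2 = 0, b_3 = 0.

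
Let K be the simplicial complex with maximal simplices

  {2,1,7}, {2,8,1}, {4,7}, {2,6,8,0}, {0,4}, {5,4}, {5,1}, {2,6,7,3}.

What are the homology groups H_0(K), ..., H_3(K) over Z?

H_0 = Z,  H_1 = Z^2,  H_2 = 0,  H_3 = 0.

Order the vertices as 0 < 1 < 2 < 3 < 4 < 5 < 6 < 7 < 8. Listing each simplex with vertices in this order, K has dimension 3 with simplices:

  0-simplices (9): [0], [1], [2], [3], [4], [5], [6], [7], [8]
  1-simplices (18): [0,2], [0,4], [0,6], [0,8], [1,2], [1,5], [1,7], [1,8], [2,3], [2,6], [2,7], [2,8], [3,6], [3,7], [4,5], [4,7], [6,7], [6,8]
  2-simplices (10): [0,2,6], [0,2,8], [0,6,8], [1,2,7], [1,2,8], [2,3,6], [2,3,7], [2,6,7], [2,6,8], [3,6,7]
  3-simplices (2): [0,2,6,8], [2,3,6,7]

Hence C_0 ≅ Z^9, C_1 ≅ Z^18, C_2 ≅ Z^10, C_3 ≅ Z^2.

The boundary map ∂_1: C_1 → C_0 sends each edge [p,q] (with p < q) to q − p. For instance
  ∂[3,6] = [6] − [3].
The resulting 9×18 matrix has rank 8, and its Smith normal form has invariant factors (1,1,1,1,1,1,1,1).

The boundary map ∂_2: C_2 → C_1 sends each 2-simplex [p,q,r] to [q,r] − [p,r] + [p,q]. For instance
  ∂[0,6,8] = [6,8] − [0,8] + [0,6],
  ∂[2,6,7] = [6,7] − [2,7] + [2,6].
As a 18×10 matrix over Z this has rank 8, with invariant factors (1,1,1,1,1,1,1,1).

The boundary map ∂_3: C_3 → C_2 sends each 3-simplex σ to the alternating sum Σ_i (−1)^i (σ with its i-th vertex removed). For instance
  ∂[2,3,6,7] = [3,6,7] − [2,6,7] + [2,3,7] − [2,3,6],
  ∂[0,2,6,8] = [2,6,8] − [0,6,8] + [0,2,8] − [0,2,6].
This gives a 10×2 integer matrix of rank 2; reducing to Smith normal form yields diagonal entries (1,1).

Computing H_k = (kernel of ∂_k) / (image of ∂_{k+1}):

  H_0: rank C_0 − rank ∂_1 = 9 − 8 = 1, and the invariant factors of ∂_1 are all 1, so H_0 = Z.
  H_1: rank ker ∂_1 − rank ∂_2 = (18 − 8) − 8 = 2, and the invariant factors of ∂_2 are all 1, so H_1 = Z^2.
  H_2: rank ker ∂_2 − rank ∂_3 = (10 − 8) − 2 = 0, and the invariant factors of ∂_3 are all 1, so H_2 = 0.
  H_3: rank ker ∂_3 − rank ∂_4 = (2 − 2) − 0 = 0, and there is no ∂_4, so H_3 = 0.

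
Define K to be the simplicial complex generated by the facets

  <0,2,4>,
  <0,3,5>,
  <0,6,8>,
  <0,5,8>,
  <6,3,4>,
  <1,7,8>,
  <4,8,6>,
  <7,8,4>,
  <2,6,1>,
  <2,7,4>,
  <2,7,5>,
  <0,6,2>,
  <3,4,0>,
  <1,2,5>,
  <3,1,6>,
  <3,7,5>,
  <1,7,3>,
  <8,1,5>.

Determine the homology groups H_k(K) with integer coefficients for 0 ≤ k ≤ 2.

H_0 = Z,  H_1 = Z ⊕ Z/2,  H_2 = 0.

Fix the vertex order 0 < 1 < 2 < 3 < 4 < 5 < 6 < 7 < 8 and write every simplex with vertices in increasing order. Then dim K = 2 and the simplices of K are:

  0-simplices (9): [0], [1], [2], [3], [4], [5], [6], [7], [8]
  1-simplices (27): (27 of them)
  2-simplices (18): [0,2,4], [0,2,6], [0,3,4], [0,3,5], [0,5,8], [0,6,8], [1,2,5], [1,2,6], [1,3,6], [1,3,7], [1,5,8], [1,7,8], [2,4,7], [2,5,7], [3,4,6], [3,5,7], [4,6,8], [4,7,8]

so the chain groups are C_0 ≅ Z^9, C_1 ≅ Z^27, C_2 ≅ Z^18.

∂_1: C_1 → C_0 is given by ∂[p,q] = [q] − [p].
This gives a 9×27 integer matrix of rank 8; reducing to Smith normal form yields diagonal entries (1,1,1,1,1,1,1,1).

∂_2: C_2 → C_1 acts by ∂[p,q,r] = [q,r] − [p,r] + [p,q]. For instance
  ∂[0,6,8] = [6,8] − [0,8] + [0,6],
  ∂[0,3,5] = [3,5] − [0,5] + [0,3].
The 27×18 boundary matrix has rank 18 and Smith normal form diag(1,1,1,1,1,1,1,1,1,1,1,1,1,1,1,1,1,2).

Reading off H_k = ker ∂_k / im ∂_{k+1}:

  H_0: rank C_0 − rank ∂_1 = 9 − 8 = 1, and the invariant factors of ∂_1 are all 1, so H_0 = Z.
  H_1: rank ker ∂_1 − rank ∂_2 = (27 − 8) − 18 = 1, and ∂_2 has invariant factor 2 > 1, so H_1 = Z ⊕ Z/2.
  H_2: rank ker ∂_2 − rank ∂_3 = (18 − 18) − 0 = 0, and there is no ∂_3, so H_2 = 0.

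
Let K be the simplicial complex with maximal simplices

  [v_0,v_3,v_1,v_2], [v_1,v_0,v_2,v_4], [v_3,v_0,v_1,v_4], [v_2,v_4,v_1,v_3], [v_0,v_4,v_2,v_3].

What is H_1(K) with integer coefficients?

Take the total order v_0 < v_1 < v_2 < v_3 < v_4 on the vertex set. Then K (dimension 3) consists of the simplices:

  0-simplices (5): [v_0], [v_1], [v_2], [v_3], [v_4]
  1-simplices (10): [v_0,v_1], [v_0,v_2], [v_0,v_3], [v_0,v_4], [v_1,v_2], [v_1,v_3], [v_1,v_4], [v_2,v_3], [v_2,v_4], [v_3,v_4]
  2-simplices (10): [v_0,v_1,v_2], [v_0,v_1,v_3], [v_0,v_1,v_4], [v_0,v_2,v_3], [v_0,v_2,v_4], [v_0,v_3,v_4], [v_1,v_2,v_3], [v_1,v_2,v_4], [v_1,v_3,v_4], [v_2,v_3,v_4]
  3-simplices (5): [v_0,v_1,v_2,v_3], [v_0,v_1,v_2,v_4], [v_0,v_1,v_3,v_4], [v_0,v_2,v_3,v_4], [v_1,v_2,v_3,v_4]

so the chain groups are C_0 ≅ Z^5, C_1 ≅ Z^10, C_2 ≅ Z^10, C_3 ≅ Z^5.

Boundary ∂_1: C_1 → C_0 sends each edge [p,q] (with p < q) to q − p.
The resulting 5×10 matrix has rank 4, and its Smith normal form has invariant factors (1,1,1,1).

Boundary ∂_2: C_2 → C_1 maps a triangle to the signed sum of its edges. For instance
  ∂[v_0,v_2,v_4] = [v_2,v_4] − [v_0,v_4] + [v_0,v_2],
  ∂[v_2,v_3,v_4] = [v_3,v_4] − [v_2,v_4] + [v_2,v_3].
This gives a 10×10 integer matrix of rank 6; reducing to Smith normal form yields diagonal entries (1,1,1,1,1,1).

The boundary map ∂_3: C_3 → C_2 sends each 3-simplex σ to the alternating sum Σ_i (−1)^i (σ with its i-th vertex removed). For instance
  ∂[v_0,v_2,v_3,v_4] = [v_2,v_3,v_4] − [v_0,v_3,v_4] + [v_0,v_2,v_4] − [v_0,v_2,v_3],
  ∂[v_0,v_1,v_2,v_4] = [v_1,v_2,v_4] − [v_0,v_2,v_4] + [v_0,v_1,v_4] − [v_0,v_1,v_2].
This gives a 10×5 integer matrix of rank 4; reducing to Smith normal form yields diagonal entries (1,1,1,1).

Now H_k = ker ∂_k / im ∂_{k+1}, so:

  H_1: rank ker ∂_1 − rank ∂_2 = (10 − 4) − 6 = 0, and the invariant factors of ∂_2 are all 1, so H_1 = 0.

H_1 = 0.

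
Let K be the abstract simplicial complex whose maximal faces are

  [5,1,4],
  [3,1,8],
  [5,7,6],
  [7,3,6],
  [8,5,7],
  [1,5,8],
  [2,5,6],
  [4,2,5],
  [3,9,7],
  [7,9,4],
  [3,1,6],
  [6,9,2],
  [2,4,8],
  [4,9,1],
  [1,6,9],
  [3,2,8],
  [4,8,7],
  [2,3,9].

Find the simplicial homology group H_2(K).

H_2 = 0.

K has 9 vertices, 27 edges, 18 triangles.
rank ∂_2 = 18, rank ∂_3 = 0 ⇒ b_2 = 18 − 18 − 0 = 0. So H_2 = 0.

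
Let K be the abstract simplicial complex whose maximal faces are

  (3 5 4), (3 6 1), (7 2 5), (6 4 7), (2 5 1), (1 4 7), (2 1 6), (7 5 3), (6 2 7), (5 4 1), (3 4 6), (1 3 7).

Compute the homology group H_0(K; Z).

K has 7 vertices, 18 edges, 12 triangles.
rank ∂_0 = 0, rank ∂_1 = 6 ⇒ b_0 = 7 − 0 − 6 = 1; all invariant factors of ∂_1 are 1 so no torsion. So H_0 ≅ Z.

H_0 = Z.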